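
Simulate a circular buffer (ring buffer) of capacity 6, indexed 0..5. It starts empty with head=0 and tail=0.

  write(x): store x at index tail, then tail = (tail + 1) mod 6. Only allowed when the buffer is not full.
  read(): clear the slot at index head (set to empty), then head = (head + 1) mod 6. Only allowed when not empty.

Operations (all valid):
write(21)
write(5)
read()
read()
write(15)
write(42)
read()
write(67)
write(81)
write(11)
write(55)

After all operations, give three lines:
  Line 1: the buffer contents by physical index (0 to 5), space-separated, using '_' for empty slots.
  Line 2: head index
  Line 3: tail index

Answer: 11 55 _ 42 67 81
3
2

Derivation:
write(21): buf=[21 _ _ _ _ _], head=0, tail=1, size=1
write(5): buf=[21 5 _ _ _ _], head=0, tail=2, size=2
read(): buf=[_ 5 _ _ _ _], head=1, tail=2, size=1
read(): buf=[_ _ _ _ _ _], head=2, tail=2, size=0
write(15): buf=[_ _ 15 _ _ _], head=2, tail=3, size=1
write(42): buf=[_ _ 15 42 _ _], head=2, tail=4, size=2
read(): buf=[_ _ _ 42 _ _], head=3, tail=4, size=1
write(67): buf=[_ _ _ 42 67 _], head=3, tail=5, size=2
write(81): buf=[_ _ _ 42 67 81], head=3, tail=0, size=3
write(11): buf=[11 _ _ 42 67 81], head=3, tail=1, size=4
write(55): buf=[11 55 _ 42 67 81], head=3, tail=2, size=5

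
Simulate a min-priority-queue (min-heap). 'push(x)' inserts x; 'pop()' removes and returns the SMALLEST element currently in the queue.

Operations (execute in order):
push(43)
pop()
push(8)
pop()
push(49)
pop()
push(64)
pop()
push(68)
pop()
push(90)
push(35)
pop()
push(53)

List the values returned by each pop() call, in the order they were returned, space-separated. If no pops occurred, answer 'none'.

push(43): heap contents = [43]
pop() → 43: heap contents = []
push(8): heap contents = [8]
pop() → 8: heap contents = []
push(49): heap contents = [49]
pop() → 49: heap contents = []
push(64): heap contents = [64]
pop() → 64: heap contents = []
push(68): heap contents = [68]
pop() → 68: heap contents = []
push(90): heap contents = [90]
push(35): heap contents = [35, 90]
pop() → 35: heap contents = [90]
push(53): heap contents = [53, 90]

Answer: 43 8 49 64 68 35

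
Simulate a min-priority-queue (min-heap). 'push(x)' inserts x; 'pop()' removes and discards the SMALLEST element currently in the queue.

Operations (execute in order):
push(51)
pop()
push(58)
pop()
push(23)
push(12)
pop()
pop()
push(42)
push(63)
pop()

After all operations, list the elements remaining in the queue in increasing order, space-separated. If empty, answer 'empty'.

Answer: 63

Derivation:
push(51): heap contents = [51]
pop() → 51: heap contents = []
push(58): heap contents = [58]
pop() → 58: heap contents = []
push(23): heap contents = [23]
push(12): heap contents = [12, 23]
pop() → 12: heap contents = [23]
pop() → 23: heap contents = []
push(42): heap contents = [42]
push(63): heap contents = [42, 63]
pop() → 42: heap contents = [63]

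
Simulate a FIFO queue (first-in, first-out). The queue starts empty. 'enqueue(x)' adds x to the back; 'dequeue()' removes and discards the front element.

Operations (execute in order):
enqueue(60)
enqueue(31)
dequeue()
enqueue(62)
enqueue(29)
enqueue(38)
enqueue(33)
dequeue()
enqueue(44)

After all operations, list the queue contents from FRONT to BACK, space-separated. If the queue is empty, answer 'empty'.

enqueue(60): [60]
enqueue(31): [60, 31]
dequeue(): [31]
enqueue(62): [31, 62]
enqueue(29): [31, 62, 29]
enqueue(38): [31, 62, 29, 38]
enqueue(33): [31, 62, 29, 38, 33]
dequeue(): [62, 29, 38, 33]
enqueue(44): [62, 29, 38, 33, 44]

Answer: 62 29 38 33 44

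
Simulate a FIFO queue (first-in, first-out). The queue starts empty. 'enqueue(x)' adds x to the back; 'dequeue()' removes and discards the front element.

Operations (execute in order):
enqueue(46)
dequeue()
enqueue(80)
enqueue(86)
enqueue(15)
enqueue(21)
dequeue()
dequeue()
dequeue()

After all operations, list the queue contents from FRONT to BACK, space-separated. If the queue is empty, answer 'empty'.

Answer: 21

Derivation:
enqueue(46): [46]
dequeue(): []
enqueue(80): [80]
enqueue(86): [80, 86]
enqueue(15): [80, 86, 15]
enqueue(21): [80, 86, 15, 21]
dequeue(): [86, 15, 21]
dequeue(): [15, 21]
dequeue(): [21]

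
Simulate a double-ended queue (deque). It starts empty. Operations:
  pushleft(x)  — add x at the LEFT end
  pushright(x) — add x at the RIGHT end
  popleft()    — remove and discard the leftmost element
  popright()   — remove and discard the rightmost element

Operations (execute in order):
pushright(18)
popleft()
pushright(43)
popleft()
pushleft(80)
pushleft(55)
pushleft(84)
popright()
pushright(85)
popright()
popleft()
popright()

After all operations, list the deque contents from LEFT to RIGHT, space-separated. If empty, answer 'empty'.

pushright(18): [18]
popleft(): []
pushright(43): [43]
popleft(): []
pushleft(80): [80]
pushleft(55): [55, 80]
pushleft(84): [84, 55, 80]
popright(): [84, 55]
pushright(85): [84, 55, 85]
popright(): [84, 55]
popleft(): [55]
popright(): []

Answer: empty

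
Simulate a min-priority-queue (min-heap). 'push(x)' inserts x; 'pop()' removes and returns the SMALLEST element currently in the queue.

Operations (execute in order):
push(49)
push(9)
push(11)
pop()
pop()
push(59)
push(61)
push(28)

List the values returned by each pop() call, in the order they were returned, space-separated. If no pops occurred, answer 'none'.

push(49): heap contents = [49]
push(9): heap contents = [9, 49]
push(11): heap contents = [9, 11, 49]
pop() → 9: heap contents = [11, 49]
pop() → 11: heap contents = [49]
push(59): heap contents = [49, 59]
push(61): heap contents = [49, 59, 61]
push(28): heap contents = [28, 49, 59, 61]

Answer: 9 11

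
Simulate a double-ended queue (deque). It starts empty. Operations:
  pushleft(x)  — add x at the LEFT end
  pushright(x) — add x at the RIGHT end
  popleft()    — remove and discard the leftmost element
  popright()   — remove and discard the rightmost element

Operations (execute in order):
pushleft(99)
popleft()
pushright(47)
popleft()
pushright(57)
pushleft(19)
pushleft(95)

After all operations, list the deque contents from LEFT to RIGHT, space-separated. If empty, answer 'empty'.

pushleft(99): [99]
popleft(): []
pushright(47): [47]
popleft(): []
pushright(57): [57]
pushleft(19): [19, 57]
pushleft(95): [95, 19, 57]

Answer: 95 19 57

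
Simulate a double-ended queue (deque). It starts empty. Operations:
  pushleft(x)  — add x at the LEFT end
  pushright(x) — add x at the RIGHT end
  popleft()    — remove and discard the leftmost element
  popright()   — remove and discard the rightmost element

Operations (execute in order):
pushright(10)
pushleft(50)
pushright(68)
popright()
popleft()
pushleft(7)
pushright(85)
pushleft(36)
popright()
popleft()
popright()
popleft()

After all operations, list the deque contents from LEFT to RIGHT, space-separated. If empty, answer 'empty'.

Answer: empty

Derivation:
pushright(10): [10]
pushleft(50): [50, 10]
pushright(68): [50, 10, 68]
popright(): [50, 10]
popleft(): [10]
pushleft(7): [7, 10]
pushright(85): [7, 10, 85]
pushleft(36): [36, 7, 10, 85]
popright(): [36, 7, 10]
popleft(): [7, 10]
popright(): [7]
popleft(): []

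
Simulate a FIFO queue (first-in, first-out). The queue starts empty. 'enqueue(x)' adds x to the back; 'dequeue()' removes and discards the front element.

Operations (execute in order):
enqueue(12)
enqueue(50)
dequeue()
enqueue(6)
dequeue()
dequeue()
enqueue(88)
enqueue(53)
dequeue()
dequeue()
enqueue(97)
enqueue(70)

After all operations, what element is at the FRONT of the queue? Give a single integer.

enqueue(12): queue = [12]
enqueue(50): queue = [12, 50]
dequeue(): queue = [50]
enqueue(6): queue = [50, 6]
dequeue(): queue = [6]
dequeue(): queue = []
enqueue(88): queue = [88]
enqueue(53): queue = [88, 53]
dequeue(): queue = [53]
dequeue(): queue = []
enqueue(97): queue = [97]
enqueue(70): queue = [97, 70]

Answer: 97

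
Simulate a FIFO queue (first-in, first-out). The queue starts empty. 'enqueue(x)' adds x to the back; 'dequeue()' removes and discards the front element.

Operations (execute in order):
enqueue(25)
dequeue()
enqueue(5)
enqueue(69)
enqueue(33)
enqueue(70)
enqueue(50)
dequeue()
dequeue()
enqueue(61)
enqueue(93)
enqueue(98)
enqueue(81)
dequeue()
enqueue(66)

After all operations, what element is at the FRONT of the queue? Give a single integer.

enqueue(25): queue = [25]
dequeue(): queue = []
enqueue(5): queue = [5]
enqueue(69): queue = [5, 69]
enqueue(33): queue = [5, 69, 33]
enqueue(70): queue = [5, 69, 33, 70]
enqueue(50): queue = [5, 69, 33, 70, 50]
dequeue(): queue = [69, 33, 70, 50]
dequeue(): queue = [33, 70, 50]
enqueue(61): queue = [33, 70, 50, 61]
enqueue(93): queue = [33, 70, 50, 61, 93]
enqueue(98): queue = [33, 70, 50, 61, 93, 98]
enqueue(81): queue = [33, 70, 50, 61, 93, 98, 81]
dequeue(): queue = [70, 50, 61, 93, 98, 81]
enqueue(66): queue = [70, 50, 61, 93, 98, 81, 66]

Answer: 70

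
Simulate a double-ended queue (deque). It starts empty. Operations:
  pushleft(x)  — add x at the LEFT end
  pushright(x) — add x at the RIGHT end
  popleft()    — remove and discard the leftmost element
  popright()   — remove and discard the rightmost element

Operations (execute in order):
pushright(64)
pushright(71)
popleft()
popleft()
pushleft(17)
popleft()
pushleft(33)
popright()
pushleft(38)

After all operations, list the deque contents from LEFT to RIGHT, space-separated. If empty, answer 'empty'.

pushright(64): [64]
pushright(71): [64, 71]
popleft(): [71]
popleft(): []
pushleft(17): [17]
popleft(): []
pushleft(33): [33]
popright(): []
pushleft(38): [38]

Answer: 38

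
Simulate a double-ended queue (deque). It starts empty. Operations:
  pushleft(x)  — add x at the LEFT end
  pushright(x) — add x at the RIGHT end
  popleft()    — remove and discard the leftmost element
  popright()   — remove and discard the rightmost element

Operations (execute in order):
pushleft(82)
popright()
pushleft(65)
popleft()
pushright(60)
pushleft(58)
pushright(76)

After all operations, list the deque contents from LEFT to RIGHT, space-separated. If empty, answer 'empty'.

Answer: 58 60 76

Derivation:
pushleft(82): [82]
popright(): []
pushleft(65): [65]
popleft(): []
pushright(60): [60]
pushleft(58): [58, 60]
pushright(76): [58, 60, 76]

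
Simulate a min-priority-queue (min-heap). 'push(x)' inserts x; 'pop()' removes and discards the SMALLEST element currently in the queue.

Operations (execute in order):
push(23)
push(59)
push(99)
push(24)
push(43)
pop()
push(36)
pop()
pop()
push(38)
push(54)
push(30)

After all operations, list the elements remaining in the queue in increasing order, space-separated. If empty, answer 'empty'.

Answer: 30 38 43 54 59 99

Derivation:
push(23): heap contents = [23]
push(59): heap contents = [23, 59]
push(99): heap contents = [23, 59, 99]
push(24): heap contents = [23, 24, 59, 99]
push(43): heap contents = [23, 24, 43, 59, 99]
pop() → 23: heap contents = [24, 43, 59, 99]
push(36): heap contents = [24, 36, 43, 59, 99]
pop() → 24: heap contents = [36, 43, 59, 99]
pop() → 36: heap contents = [43, 59, 99]
push(38): heap contents = [38, 43, 59, 99]
push(54): heap contents = [38, 43, 54, 59, 99]
push(30): heap contents = [30, 38, 43, 54, 59, 99]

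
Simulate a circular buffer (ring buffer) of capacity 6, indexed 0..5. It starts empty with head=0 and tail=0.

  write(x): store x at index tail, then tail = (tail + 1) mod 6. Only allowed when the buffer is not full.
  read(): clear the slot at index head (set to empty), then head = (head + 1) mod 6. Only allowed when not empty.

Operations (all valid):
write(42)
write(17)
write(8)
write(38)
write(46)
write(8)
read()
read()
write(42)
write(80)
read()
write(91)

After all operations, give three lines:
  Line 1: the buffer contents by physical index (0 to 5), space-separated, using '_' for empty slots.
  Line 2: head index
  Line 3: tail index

Answer: 42 80 91 38 46 8
3
3

Derivation:
write(42): buf=[42 _ _ _ _ _], head=0, tail=1, size=1
write(17): buf=[42 17 _ _ _ _], head=0, tail=2, size=2
write(8): buf=[42 17 8 _ _ _], head=0, tail=3, size=3
write(38): buf=[42 17 8 38 _ _], head=0, tail=4, size=4
write(46): buf=[42 17 8 38 46 _], head=0, tail=5, size=5
write(8): buf=[42 17 8 38 46 8], head=0, tail=0, size=6
read(): buf=[_ 17 8 38 46 8], head=1, tail=0, size=5
read(): buf=[_ _ 8 38 46 8], head=2, tail=0, size=4
write(42): buf=[42 _ 8 38 46 8], head=2, tail=1, size=5
write(80): buf=[42 80 8 38 46 8], head=2, tail=2, size=6
read(): buf=[42 80 _ 38 46 8], head=3, tail=2, size=5
write(91): buf=[42 80 91 38 46 8], head=3, tail=3, size=6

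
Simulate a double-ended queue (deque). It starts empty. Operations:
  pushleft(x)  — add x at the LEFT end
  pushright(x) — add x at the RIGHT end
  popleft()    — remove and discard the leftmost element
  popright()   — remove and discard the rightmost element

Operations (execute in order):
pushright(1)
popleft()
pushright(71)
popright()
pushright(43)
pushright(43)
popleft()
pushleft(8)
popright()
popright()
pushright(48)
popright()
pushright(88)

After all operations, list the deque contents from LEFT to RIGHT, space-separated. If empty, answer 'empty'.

Answer: 88

Derivation:
pushright(1): [1]
popleft(): []
pushright(71): [71]
popright(): []
pushright(43): [43]
pushright(43): [43, 43]
popleft(): [43]
pushleft(8): [8, 43]
popright(): [8]
popright(): []
pushright(48): [48]
popright(): []
pushright(88): [88]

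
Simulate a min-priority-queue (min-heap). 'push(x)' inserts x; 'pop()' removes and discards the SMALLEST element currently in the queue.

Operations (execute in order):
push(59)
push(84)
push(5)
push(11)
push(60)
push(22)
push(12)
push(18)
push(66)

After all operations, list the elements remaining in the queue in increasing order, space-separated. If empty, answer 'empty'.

Answer: 5 11 12 18 22 59 60 66 84

Derivation:
push(59): heap contents = [59]
push(84): heap contents = [59, 84]
push(5): heap contents = [5, 59, 84]
push(11): heap contents = [5, 11, 59, 84]
push(60): heap contents = [5, 11, 59, 60, 84]
push(22): heap contents = [5, 11, 22, 59, 60, 84]
push(12): heap contents = [5, 11, 12, 22, 59, 60, 84]
push(18): heap contents = [5, 11, 12, 18, 22, 59, 60, 84]
push(66): heap contents = [5, 11, 12, 18, 22, 59, 60, 66, 84]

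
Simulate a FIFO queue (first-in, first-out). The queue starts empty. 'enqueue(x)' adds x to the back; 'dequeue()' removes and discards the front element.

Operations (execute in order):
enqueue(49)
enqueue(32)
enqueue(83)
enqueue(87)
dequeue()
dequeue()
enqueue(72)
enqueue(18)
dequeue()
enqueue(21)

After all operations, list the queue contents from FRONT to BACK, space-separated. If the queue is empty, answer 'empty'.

enqueue(49): [49]
enqueue(32): [49, 32]
enqueue(83): [49, 32, 83]
enqueue(87): [49, 32, 83, 87]
dequeue(): [32, 83, 87]
dequeue(): [83, 87]
enqueue(72): [83, 87, 72]
enqueue(18): [83, 87, 72, 18]
dequeue(): [87, 72, 18]
enqueue(21): [87, 72, 18, 21]

Answer: 87 72 18 21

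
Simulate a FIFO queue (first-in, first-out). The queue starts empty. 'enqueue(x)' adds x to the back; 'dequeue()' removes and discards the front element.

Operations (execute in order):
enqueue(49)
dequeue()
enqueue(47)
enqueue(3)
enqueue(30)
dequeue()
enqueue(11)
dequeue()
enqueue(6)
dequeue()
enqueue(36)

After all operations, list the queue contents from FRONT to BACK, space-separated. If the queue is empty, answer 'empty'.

Answer: 11 6 36

Derivation:
enqueue(49): [49]
dequeue(): []
enqueue(47): [47]
enqueue(3): [47, 3]
enqueue(30): [47, 3, 30]
dequeue(): [3, 30]
enqueue(11): [3, 30, 11]
dequeue(): [30, 11]
enqueue(6): [30, 11, 6]
dequeue(): [11, 6]
enqueue(36): [11, 6, 36]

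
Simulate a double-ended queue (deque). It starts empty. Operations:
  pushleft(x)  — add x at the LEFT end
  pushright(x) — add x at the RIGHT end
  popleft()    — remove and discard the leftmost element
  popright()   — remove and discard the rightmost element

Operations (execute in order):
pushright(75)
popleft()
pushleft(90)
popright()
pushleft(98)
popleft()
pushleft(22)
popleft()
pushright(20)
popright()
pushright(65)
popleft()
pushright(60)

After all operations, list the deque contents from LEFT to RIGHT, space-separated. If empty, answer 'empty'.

pushright(75): [75]
popleft(): []
pushleft(90): [90]
popright(): []
pushleft(98): [98]
popleft(): []
pushleft(22): [22]
popleft(): []
pushright(20): [20]
popright(): []
pushright(65): [65]
popleft(): []
pushright(60): [60]

Answer: 60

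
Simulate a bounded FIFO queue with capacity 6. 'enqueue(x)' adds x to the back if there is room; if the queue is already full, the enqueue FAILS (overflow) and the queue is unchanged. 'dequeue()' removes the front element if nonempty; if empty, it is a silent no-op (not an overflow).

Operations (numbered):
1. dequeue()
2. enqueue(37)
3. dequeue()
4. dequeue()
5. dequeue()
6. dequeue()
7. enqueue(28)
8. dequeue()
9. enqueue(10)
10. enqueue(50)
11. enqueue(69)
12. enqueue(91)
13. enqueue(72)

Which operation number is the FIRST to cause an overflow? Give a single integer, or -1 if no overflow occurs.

Answer: -1

Derivation:
1. dequeue(): empty, no-op, size=0
2. enqueue(37): size=1
3. dequeue(): size=0
4. dequeue(): empty, no-op, size=0
5. dequeue(): empty, no-op, size=0
6. dequeue(): empty, no-op, size=0
7. enqueue(28): size=1
8. dequeue(): size=0
9. enqueue(10): size=1
10. enqueue(50): size=2
11. enqueue(69): size=3
12. enqueue(91): size=4
13. enqueue(72): size=5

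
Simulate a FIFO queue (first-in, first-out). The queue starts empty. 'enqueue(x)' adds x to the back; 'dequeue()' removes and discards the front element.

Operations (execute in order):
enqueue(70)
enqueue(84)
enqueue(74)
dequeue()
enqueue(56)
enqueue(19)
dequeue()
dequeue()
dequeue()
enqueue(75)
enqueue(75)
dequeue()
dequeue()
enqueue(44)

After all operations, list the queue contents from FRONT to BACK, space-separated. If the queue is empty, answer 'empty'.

Answer: 75 44

Derivation:
enqueue(70): [70]
enqueue(84): [70, 84]
enqueue(74): [70, 84, 74]
dequeue(): [84, 74]
enqueue(56): [84, 74, 56]
enqueue(19): [84, 74, 56, 19]
dequeue(): [74, 56, 19]
dequeue(): [56, 19]
dequeue(): [19]
enqueue(75): [19, 75]
enqueue(75): [19, 75, 75]
dequeue(): [75, 75]
dequeue(): [75]
enqueue(44): [75, 44]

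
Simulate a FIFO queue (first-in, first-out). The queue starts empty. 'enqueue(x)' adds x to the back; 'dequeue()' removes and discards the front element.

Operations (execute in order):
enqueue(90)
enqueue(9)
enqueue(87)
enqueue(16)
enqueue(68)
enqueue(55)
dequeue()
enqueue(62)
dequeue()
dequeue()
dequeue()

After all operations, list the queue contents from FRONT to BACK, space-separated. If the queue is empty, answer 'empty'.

Answer: 68 55 62

Derivation:
enqueue(90): [90]
enqueue(9): [90, 9]
enqueue(87): [90, 9, 87]
enqueue(16): [90, 9, 87, 16]
enqueue(68): [90, 9, 87, 16, 68]
enqueue(55): [90, 9, 87, 16, 68, 55]
dequeue(): [9, 87, 16, 68, 55]
enqueue(62): [9, 87, 16, 68, 55, 62]
dequeue(): [87, 16, 68, 55, 62]
dequeue(): [16, 68, 55, 62]
dequeue(): [68, 55, 62]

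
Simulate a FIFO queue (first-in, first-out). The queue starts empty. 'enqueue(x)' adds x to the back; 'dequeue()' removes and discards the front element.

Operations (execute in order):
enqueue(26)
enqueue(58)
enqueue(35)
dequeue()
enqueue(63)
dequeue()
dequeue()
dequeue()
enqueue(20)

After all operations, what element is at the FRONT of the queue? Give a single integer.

Answer: 20

Derivation:
enqueue(26): queue = [26]
enqueue(58): queue = [26, 58]
enqueue(35): queue = [26, 58, 35]
dequeue(): queue = [58, 35]
enqueue(63): queue = [58, 35, 63]
dequeue(): queue = [35, 63]
dequeue(): queue = [63]
dequeue(): queue = []
enqueue(20): queue = [20]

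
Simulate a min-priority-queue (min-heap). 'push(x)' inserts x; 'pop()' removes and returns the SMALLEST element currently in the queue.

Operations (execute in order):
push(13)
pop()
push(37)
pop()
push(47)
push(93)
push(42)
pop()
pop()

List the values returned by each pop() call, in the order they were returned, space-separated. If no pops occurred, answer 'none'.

Answer: 13 37 42 47

Derivation:
push(13): heap contents = [13]
pop() → 13: heap contents = []
push(37): heap contents = [37]
pop() → 37: heap contents = []
push(47): heap contents = [47]
push(93): heap contents = [47, 93]
push(42): heap contents = [42, 47, 93]
pop() → 42: heap contents = [47, 93]
pop() → 47: heap contents = [93]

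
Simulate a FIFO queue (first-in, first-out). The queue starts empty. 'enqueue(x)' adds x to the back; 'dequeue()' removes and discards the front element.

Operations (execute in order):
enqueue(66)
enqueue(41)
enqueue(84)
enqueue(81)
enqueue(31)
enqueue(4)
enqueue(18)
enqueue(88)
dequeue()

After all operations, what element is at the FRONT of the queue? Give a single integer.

Answer: 41

Derivation:
enqueue(66): queue = [66]
enqueue(41): queue = [66, 41]
enqueue(84): queue = [66, 41, 84]
enqueue(81): queue = [66, 41, 84, 81]
enqueue(31): queue = [66, 41, 84, 81, 31]
enqueue(4): queue = [66, 41, 84, 81, 31, 4]
enqueue(18): queue = [66, 41, 84, 81, 31, 4, 18]
enqueue(88): queue = [66, 41, 84, 81, 31, 4, 18, 88]
dequeue(): queue = [41, 84, 81, 31, 4, 18, 88]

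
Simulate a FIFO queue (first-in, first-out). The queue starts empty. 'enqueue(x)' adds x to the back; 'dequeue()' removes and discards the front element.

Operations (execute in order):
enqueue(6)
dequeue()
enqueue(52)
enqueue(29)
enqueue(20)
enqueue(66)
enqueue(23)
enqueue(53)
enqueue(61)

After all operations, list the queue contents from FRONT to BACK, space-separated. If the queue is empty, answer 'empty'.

enqueue(6): [6]
dequeue(): []
enqueue(52): [52]
enqueue(29): [52, 29]
enqueue(20): [52, 29, 20]
enqueue(66): [52, 29, 20, 66]
enqueue(23): [52, 29, 20, 66, 23]
enqueue(53): [52, 29, 20, 66, 23, 53]
enqueue(61): [52, 29, 20, 66, 23, 53, 61]

Answer: 52 29 20 66 23 53 61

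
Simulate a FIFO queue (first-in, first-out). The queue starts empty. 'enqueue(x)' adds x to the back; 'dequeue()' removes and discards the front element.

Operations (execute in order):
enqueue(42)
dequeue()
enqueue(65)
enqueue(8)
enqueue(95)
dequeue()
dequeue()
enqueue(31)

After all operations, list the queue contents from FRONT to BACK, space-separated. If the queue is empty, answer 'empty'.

enqueue(42): [42]
dequeue(): []
enqueue(65): [65]
enqueue(8): [65, 8]
enqueue(95): [65, 8, 95]
dequeue(): [8, 95]
dequeue(): [95]
enqueue(31): [95, 31]

Answer: 95 31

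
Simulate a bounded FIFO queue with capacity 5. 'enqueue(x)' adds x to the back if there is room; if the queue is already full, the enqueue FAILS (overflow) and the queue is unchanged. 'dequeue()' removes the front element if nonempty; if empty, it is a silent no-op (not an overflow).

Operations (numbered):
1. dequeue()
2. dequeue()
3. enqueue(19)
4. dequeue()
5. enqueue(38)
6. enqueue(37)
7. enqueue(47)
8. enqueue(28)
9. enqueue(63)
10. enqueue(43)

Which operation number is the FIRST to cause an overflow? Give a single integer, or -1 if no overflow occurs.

Answer: 10

Derivation:
1. dequeue(): empty, no-op, size=0
2. dequeue(): empty, no-op, size=0
3. enqueue(19): size=1
4. dequeue(): size=0
5. enqueue(38): size=1
6. enqueue(37): size=2
7. enqueue(47): size=3
8. enqueue(28): size=4
9. enqueue(63): size=5
10. enqueue(43): size=5=cap → OVERFLOW (fail)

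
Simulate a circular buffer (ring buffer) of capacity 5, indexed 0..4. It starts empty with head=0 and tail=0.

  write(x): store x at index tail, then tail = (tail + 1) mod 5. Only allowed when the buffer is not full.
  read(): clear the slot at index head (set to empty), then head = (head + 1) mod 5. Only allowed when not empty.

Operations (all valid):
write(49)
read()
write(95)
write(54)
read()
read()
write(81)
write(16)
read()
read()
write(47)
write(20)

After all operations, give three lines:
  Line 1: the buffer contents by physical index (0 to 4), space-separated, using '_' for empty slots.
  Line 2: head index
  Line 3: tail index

Answer: 47 20 _ _ _
0
2

Derivation:
write(49): buf=[49 _ _ _ _], head=0, tail=1, size=1
read(): buf=[_ _ _ _ _], head=1, tail=1, size=0
write(95): buf=[_ 95 _ _ _], head=1, tail=2, size=1
write(54): buf=[_ 95 54 _ _], head=1, tail=3, size=2
read(): buf=[_ _ 54 _ _], head=2, tail=3, size=1
read(): buf=[_ _ _ _ _], head=3, tail=3, size=0
write(81): buf=[_ _ _ 81 _], head=3, tail=4, size=1
write(16): buf=[_ _ _ 81 16], head=3, tail=0, size=2
read(): buf=[_ _ _ _ 16], head=4, tail=0, size=1
read(): buf=[_ _ _ _ _], head=0, tail=0, size=0
write(47): buf=[47 _ _ _ _], head=0, tail=1, size=1
write(20): buf=[47 20 _ _ _], head=0, tail=2, size=2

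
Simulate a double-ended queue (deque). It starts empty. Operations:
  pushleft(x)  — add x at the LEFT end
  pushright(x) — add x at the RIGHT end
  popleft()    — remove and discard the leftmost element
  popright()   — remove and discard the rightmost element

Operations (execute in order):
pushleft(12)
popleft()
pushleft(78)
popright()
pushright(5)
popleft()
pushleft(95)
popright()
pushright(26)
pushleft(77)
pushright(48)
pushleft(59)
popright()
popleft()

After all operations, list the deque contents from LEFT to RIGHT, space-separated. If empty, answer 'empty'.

Answer: 77 26

Derivation:
pushleft(12): [12]
popleft(): []
pushleft(78): [78]
popright(): []
pushright(5): [5]
popleft(): []
pushleft(95): [95]
popright(): []
pushright(26): [26]
pushleft(77): [77, 26]
pushright(48): [77, 26, 48]
pushleft(59): [59, 77, 26, 48]
popright(): [59, 77, 26]
popleft(): [77, 26]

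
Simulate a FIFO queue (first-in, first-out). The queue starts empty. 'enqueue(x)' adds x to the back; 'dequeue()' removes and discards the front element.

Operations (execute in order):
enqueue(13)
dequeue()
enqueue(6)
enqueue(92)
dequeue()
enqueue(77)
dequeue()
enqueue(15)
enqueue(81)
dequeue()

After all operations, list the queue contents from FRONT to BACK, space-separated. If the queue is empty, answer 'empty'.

Answer: 15 81

Derivation:
enqueue(13): [13]
dequeue(): []
enqueue(6): [6]
enqueue(92): [6, 92]
dequeue(): [92]
enqueue(77): [92, 77]
dequeue(): [77]
enqueue(15): [77, 15]
enqueue(81): [77, 15, 81]
dequeue(): [15, 81]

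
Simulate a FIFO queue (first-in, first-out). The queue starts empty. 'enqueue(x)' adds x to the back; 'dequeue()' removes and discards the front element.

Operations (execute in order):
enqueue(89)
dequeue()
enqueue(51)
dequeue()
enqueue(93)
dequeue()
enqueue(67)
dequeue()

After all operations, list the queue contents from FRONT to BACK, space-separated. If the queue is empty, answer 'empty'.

Answer: empty

Derivation:
enqueue(89): [89]
dequeue(): []
enqueue(51): [51]
dequeue(): []
enqueue(93): [93]
dequeue(): []
enqueue(67): [67]
dequeue(): []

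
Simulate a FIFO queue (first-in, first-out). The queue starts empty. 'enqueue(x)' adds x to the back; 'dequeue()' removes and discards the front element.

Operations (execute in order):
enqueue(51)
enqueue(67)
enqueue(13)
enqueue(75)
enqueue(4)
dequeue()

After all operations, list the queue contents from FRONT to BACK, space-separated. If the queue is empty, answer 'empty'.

Answer: 67 13 75 4

Derivation:
enqueue(51): [51]
enqueue(67): [51, 67]
enqueue(13): [51, 67, 13]
enqueue(75): [51, 67, 13, 75]
enqueue(4): [51, 67, 13, 75, 4]
dequeue(): [67, 13, 75, 4]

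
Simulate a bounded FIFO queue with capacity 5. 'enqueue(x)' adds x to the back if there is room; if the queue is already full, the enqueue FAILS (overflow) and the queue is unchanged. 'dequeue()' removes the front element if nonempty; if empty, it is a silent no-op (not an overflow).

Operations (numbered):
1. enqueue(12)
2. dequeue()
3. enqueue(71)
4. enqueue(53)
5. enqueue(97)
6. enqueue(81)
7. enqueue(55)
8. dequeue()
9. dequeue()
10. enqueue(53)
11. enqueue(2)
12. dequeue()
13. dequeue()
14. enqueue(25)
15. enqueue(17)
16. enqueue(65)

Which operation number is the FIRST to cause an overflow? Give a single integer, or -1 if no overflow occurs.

Answer: 16

Derivation:
1. enqueue(12): size=1
2. dequeue(): size=0
3. enqueue(71): size=1
4. enqueue(53): size=2
5. enqueue(97): size=3
6. enqueue(81): size=4
7. enqueue(55): size=5
8. dequeue(): size=4
9. dequeue(): size=3
10. enqueue(53): size=4
11. enqueue(2): size=5
12. dequeue(): size=4
13. dequeue(): size=3
14. enqueue(25): size=4
15. enqueue(17): size=5
16. enqueue(65): size=5=cap → OVERFLOW (fail)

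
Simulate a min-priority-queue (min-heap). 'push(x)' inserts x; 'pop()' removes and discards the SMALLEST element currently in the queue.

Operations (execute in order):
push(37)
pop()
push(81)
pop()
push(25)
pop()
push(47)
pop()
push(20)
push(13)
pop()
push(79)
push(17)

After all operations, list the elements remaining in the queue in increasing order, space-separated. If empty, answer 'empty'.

push(37): heap contents = [37]
pop() → 37: heap contents = []
push(81): heap contents = [81]
pop() → 81: heap contents = []
push(25): heap contents = [25]
pop() → 25: heap contents = []
push(47): heap contents = [47]
pop() → 47: heap contents = []
push(20): heap contents = [20]
push(13): heap contents = [13, 20]
pop() → 13: heap contents = [20]
push(79): heap contents = [20, 79]
push(17): heap contents = [17, 20, 79]

Answer: 17 20 79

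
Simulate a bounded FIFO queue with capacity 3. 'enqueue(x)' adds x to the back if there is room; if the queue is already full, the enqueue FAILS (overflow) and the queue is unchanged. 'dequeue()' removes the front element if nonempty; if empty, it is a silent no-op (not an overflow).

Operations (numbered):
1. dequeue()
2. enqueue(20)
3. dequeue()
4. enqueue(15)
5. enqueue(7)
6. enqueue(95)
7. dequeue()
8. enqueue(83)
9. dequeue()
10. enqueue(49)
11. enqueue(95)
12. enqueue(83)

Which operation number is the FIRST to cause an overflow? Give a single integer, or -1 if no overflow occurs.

Answer: 11

Derivation:
1. dequeue(): empty, no-op, size=0
2. enqueue(20): size=1
3. dequeue(): size=0
4. enqueue(15): size=1
5. enqueue(7): size=2
6. enqueue(95): size=3
7. dequeue(): size=2
8. enqueue(83): size=3
9. dequeue(): size=2
10. enqueue(49): size=3
11. enqueue(95): size=3=cap → OVERFLOW (fail)
12. enqueue(83): size=3=cap → OVERFLOW (fail)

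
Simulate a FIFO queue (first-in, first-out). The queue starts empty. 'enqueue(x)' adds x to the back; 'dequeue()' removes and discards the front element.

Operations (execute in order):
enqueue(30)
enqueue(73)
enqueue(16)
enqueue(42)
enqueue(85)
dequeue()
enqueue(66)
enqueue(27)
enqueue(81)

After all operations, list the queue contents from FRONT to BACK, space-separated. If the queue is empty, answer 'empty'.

Answer: 73 16 42 85 66 27 81

Derivation:
enqueue(30): [30]
enqueue(73): [30, 73]
enqueue(16): [30, 73, 16]
enqueue(42): [30, 73, 16, 42]
enqueue(85): [30, 73, 16, 42, 85]
dequeue(): [73, 16, 42, 85]
enqueue(66): [73, 16, 42, 85, 66]
enqueue(27): [73, 16, 42, 85, 66, 27]
enqueue(81): [73, 16, 42, 85, 66, 27, 81]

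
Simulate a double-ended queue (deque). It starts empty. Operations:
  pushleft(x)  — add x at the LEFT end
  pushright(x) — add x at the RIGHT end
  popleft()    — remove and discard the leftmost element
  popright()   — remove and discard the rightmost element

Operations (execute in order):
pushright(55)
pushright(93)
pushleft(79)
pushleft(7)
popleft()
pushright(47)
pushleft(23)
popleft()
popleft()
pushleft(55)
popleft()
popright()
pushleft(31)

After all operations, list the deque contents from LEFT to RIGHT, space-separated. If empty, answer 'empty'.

pushright(55): [55]
pushright(93): [55, 93]
pushleft(79): [79, 55, 93]
pushleft(7): [7, 79, 55, 93]
popleft(): [79, 55, 93]
pushright(47): [79, 55, 93, 47]
pushleft(23): [23, 79, 55, 93, 47]
popleft(): [79, 55, 93, 47]
popleft(): [55, 93, 47]
pushleft(55): [55, 55, 93, 47]
popleft(): [55, 93, 47]
popright(): [55, 93]
pushleft(31): [31, 55, 93]

Answer: 31 55 93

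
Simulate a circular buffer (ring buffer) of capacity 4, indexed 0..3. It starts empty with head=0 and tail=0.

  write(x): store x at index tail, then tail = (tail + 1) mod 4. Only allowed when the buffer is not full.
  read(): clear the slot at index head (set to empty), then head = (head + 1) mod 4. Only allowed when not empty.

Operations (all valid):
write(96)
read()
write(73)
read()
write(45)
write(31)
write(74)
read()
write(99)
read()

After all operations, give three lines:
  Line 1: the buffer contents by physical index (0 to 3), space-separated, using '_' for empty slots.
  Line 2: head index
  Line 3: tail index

write(96): buf=[96 _ _ _], head=0, tail=1, size=1
read(): buf=[_ _ _ _], head=1, tail=1, size=0
write(73): buf=[_ 73 _ _], head=1, tail=2, size=1
read(): buf=[_ _ _ _], head=2, tail=2, size=0
write(45): buf=[_ _ 45 _], head=2, tail=3, size=1
write(31): buf=[_ _ 45 31], head=2, tail=0, size=2
write(74): buf=[74 _ 45 31], head=2, tail=1, size=3
read(): buf=[74 _ _ 31], head=3, tail=1, size=2
write(99): buf=[74 99 _ 31], head=3, tail=2, size=3
read(): buf=[74 99 _ _], head=0, tail=2, size=2

Answer: 74 99 _ _
0
2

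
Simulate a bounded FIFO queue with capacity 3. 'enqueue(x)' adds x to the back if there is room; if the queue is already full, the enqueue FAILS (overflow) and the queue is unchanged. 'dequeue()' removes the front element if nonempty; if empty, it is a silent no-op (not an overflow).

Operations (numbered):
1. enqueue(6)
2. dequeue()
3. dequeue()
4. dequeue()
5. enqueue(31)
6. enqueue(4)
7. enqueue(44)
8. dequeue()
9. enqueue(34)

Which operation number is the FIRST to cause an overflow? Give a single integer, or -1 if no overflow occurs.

1. enqueue(6): size=1
2. dequeue(): size=0
3. dequeue(): empty, no-op, size=0
4. dequeue(): empty, no-op, size=0
5. enqueue(31): size=1
6. enqueue(4): size=2
7. enqueue(44): size=3
8. dequeue(): size=2
9. enqueue(34): size=3

Answer: -1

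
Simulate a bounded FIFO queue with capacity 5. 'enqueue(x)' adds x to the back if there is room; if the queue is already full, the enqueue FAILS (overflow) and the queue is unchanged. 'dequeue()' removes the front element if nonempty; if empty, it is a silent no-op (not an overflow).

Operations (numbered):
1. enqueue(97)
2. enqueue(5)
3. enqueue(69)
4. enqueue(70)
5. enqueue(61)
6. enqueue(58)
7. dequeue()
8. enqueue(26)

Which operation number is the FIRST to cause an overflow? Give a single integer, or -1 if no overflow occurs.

1. enqueue(97): size=1
2. enqueue(5): size=2
3. enqueue(69): size=3
4. enqueue(70): size=4
5. enqueue(61): size=5
6. enqueue(58): size=5=cap → OVERFLOW (fail)
7. dequeue(): size=4
8. enqueue(26): size=5

Answer: 6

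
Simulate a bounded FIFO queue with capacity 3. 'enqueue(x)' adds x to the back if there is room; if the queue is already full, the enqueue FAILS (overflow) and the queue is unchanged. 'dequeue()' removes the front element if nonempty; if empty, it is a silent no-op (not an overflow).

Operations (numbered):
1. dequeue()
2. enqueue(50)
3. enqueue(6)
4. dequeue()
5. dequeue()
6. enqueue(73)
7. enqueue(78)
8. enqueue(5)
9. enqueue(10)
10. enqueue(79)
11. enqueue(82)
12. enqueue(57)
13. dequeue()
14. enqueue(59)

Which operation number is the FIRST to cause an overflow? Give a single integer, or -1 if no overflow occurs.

Answer: 9

Derivation:
1. dequeue(): empty, no-op, size=0
2. enqueue(50): size=1
3. enqueue(6): size=2
4. dequeue(): size=1
5. dequeue(): size=0
6. enqueue(73): size=1
7. enqueue(78): size=2
8. enqueue(5): size=3
9. enqueue(10): size=3=cap → OVERFLOW (fail)
10. enqueue(79): size=3=cap → OVERFLOW (fail)
11. enqueue(82): size=3=cap → OVERFLOW (fail)
12. enqueue(57): size=3=cap → OVERFLOW (fail)
13. dequeue(): size=2
14. enqueue(59): size=3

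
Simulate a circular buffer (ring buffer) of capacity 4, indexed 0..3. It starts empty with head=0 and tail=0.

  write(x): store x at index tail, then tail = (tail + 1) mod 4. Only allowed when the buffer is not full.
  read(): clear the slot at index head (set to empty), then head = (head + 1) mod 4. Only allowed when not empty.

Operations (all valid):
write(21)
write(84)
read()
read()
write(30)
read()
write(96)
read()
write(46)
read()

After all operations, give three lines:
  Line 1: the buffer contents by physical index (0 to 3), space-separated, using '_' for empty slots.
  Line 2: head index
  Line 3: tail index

write(21): buf=[21 _ _ _], head=0, tail=1, size=1
write(84): buf=[21 84 _ _], head=0, tail=2, size=2
read(): buf=[_ 84 _ _], head=1, tail=2, size=1
read(): buf=[_ _ _ _], head=2, tail=2, size=0
write(30): buf=[_ _ 30 _], head=2, tail=3, size=1
read(): buf=[_ _ _ _], head=3, tail=3, size=0
write(96): buf=[_ _ _ 96], head=3, tail=0, size=1
read(): buf=[_ _ _ _], head=0, tail=0, size=0
write(46): buf=[46 _ _ _], head=0, tail=1, size=1
read(): buf=[_ _ _ _], head=1, tail=1, size=0

Answer: _ _ _ _
1
1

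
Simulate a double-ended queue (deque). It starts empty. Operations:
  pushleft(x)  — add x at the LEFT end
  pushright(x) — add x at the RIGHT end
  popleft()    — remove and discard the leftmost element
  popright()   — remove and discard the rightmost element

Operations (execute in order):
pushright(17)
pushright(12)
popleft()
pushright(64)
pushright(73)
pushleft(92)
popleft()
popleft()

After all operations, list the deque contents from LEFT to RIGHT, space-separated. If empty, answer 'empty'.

Answer: 64 73

Derivation:
pushright(17): [17]
pushright(12): [17, 12]
popleft(): [12]
pushright(64): [12, 64]
pushright(73): [12, 64, 73]
pushleft(92): [92, 12, 64, 73]
popleft(): [12, 64, 73]
popleft(): [64, 73]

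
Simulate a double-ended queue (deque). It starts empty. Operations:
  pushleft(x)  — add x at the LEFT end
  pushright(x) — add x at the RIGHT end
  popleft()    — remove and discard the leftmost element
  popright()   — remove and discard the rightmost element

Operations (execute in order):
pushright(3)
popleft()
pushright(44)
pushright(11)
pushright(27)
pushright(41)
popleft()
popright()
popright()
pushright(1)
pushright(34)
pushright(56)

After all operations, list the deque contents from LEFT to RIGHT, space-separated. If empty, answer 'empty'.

Answer: 11 1 34 56

Derivation:
pushright(3): [3]
popleft(): []
pushright(44): [44]
pushright(11): [44, 11]
pushright(27): [44, 11, 27]
pushright(41): [44, 11, 27, 41]
popleft(): [11, 27, 41]
popright(): [11, 27]
popright(): [11]
pushright(1): [11, 1]
pushright(34): [11, 1, 34]
pushright(56): [11, 1, 34, 56]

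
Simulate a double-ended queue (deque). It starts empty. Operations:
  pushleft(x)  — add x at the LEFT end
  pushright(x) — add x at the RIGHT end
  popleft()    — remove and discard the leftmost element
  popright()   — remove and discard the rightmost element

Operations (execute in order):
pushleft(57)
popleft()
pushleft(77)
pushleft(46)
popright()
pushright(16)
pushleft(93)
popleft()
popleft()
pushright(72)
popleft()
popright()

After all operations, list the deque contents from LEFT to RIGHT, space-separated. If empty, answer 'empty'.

pushleft(57): [57]
popleft(): []
pushleft(77): [77]
pushleft(46): [46, 77]
popright(): [46]
pushright(16): [46, 16]
pushleft(93): [93, 46, 16]
popleft(): [46, 16]
popleft(): [16]
pushright(72): [16, 72]
popleft(): [72]
popright(): []

Answer: empty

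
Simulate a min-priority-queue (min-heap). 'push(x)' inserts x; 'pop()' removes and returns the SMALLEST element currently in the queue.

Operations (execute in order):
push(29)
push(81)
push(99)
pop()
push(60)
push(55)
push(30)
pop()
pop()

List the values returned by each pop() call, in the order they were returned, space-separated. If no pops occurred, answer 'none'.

push(29): heap contents = [29]
push(81): heap contents = [29, 81]
push(99): heap contents = [29, 81, 99]
pop() → 29: heap contents = [81, 99]
push(60): heap contents = [60, 81, 99]
push(55): heap contents = [55, 60, 81, 99]
push(30): heap contents = [30, 55, 60, 81, 99]
pop() → 30: heap contents = [55, 60, 81, 99]
pop() → 55: heap contents = [60, 81, 99]

Answer: 29 30 55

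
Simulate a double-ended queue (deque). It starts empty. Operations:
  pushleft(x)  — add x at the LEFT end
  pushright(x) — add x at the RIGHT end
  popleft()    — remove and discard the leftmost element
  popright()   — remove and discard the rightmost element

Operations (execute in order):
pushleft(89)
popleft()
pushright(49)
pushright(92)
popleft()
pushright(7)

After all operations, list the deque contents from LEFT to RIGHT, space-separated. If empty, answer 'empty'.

pushleft(89): [89]
popleft(): []
pushright(49): [49]
pushright(92): [49, 92]
popleft(): [92]
pushright(7): [92, 7]

Answer: 92 7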